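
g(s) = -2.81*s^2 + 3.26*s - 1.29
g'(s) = 3.26 - 5.62*s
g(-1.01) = -7.45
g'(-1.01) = 8.94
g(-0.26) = -2.33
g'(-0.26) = 4.72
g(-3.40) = -44.86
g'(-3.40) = 22.37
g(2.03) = -6.25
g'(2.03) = -8.15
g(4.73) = -48.74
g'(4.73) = -23.32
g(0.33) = -0.52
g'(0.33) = 1.41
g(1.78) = -4.39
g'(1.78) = -6.74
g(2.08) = -6.67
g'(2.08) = -8.43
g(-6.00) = -122.01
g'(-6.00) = 36.98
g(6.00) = -82.89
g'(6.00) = -30.46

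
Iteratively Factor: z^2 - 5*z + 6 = (z - 3)*(z - 2)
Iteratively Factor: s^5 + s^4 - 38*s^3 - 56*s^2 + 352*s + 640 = (s - 4)*(s^4 + 5*s^3 - 18*s^2 - 128*s - 160) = (s - 4)*(s + 2)*(s^3 + 3*s^2 - 24*s - 80) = (s - 5)*(s - 4)*(s + 2)*(s^2 + 8*s + 16) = (s - 5)*(s - 4)*(s + 2)*(s + 4)*(s + 4)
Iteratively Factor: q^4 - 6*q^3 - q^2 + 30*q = (q + 2)*(q^3 - 8*q^2 + 15*q) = (q - 5)*(q + 2)*(q^2 - 3*q) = q*(q - 5)*(q + 2)*(q - 3)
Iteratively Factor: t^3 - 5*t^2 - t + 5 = (t + 1)*(t^2 - 6*t + 5) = (t - 5)*(t + 1)*(t - 1)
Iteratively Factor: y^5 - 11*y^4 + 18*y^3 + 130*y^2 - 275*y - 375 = (y - 5)*(y^4 - 6*y^3 - 12*y^2 + 70*y + 75) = (y - 5)^2*(y^3 - y^2 - 17*y - 15) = (y - 5)^3*(y^2 + 4*y + 3) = (y - 5)^3*(y + 3)*(y + 1)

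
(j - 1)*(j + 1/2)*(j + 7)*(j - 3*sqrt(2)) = j^4 - 3*sqrt(2)*j^3 + 13*j^3/2 - 39*sqrt(2)*j^2/2 - 4*j^2 - 7*j/2 + 12*sqrt(2)*j + 21*sqrt(2)/2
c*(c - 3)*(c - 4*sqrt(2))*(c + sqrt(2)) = c^4 - 3*sqrt(2)*c^3 - 3*c^3 - 8*c^2 + 9*sqrt(2)*c^2 + 24*c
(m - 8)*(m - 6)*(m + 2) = m^3 - 12*m^2 + 20*m + 96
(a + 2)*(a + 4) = a^2 + 6*a + 8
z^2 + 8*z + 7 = (z + 1)*(z + 7)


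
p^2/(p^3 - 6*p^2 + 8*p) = p/(p^2 - 6*p + 8)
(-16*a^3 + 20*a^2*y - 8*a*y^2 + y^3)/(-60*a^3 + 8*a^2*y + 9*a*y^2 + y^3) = (8*a^2 - 6*a*y + y^2)/(30*a^2 + 11*a*y + y^2)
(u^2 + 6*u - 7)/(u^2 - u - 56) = (u - 1)/(u - 8)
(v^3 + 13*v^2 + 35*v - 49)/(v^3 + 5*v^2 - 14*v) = (v^2 + 6*v - 7)/(v*(v - 2))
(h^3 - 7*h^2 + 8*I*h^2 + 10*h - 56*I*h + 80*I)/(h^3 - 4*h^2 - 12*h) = (h^3 + h^2*(-7 + 8*I) + 2*h*(5 - 28*I) + 80*I)/(h*(h^2 - 4*h - 12))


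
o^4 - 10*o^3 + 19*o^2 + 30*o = o*(o - 6)*(o - 5)*(o + 1)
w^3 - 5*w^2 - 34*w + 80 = (w - 8)*(w - 2)*(w + 5)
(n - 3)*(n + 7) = n^2 + 4*n - 21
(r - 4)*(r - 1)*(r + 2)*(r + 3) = r^4 - 15*r^2 - 10*r + 24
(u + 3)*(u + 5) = u^2 + 8*u + 15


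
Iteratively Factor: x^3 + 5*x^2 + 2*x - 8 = (x - 1)*(x^2 + 6*x + 8) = (x - 1)*(x + 4)*(x + 2)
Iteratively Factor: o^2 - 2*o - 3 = (o + 1)*(o - 3)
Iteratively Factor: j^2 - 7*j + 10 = (j - 2)*(j - 5)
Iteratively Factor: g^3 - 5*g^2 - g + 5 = (g - 1)*(g^2 - 4*g - 5) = (g - 5)*(g - 1)*(g + 1)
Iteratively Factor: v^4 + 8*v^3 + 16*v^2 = (v + 4)*(v^3 + 4*v^2) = (v + 4)^2*(v^2) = v*(v + 4)^2*(v)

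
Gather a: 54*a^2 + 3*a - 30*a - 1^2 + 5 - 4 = 54*a^2 - 27*a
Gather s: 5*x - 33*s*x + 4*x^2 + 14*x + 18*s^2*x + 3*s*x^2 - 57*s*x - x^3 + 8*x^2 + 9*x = 18*s^2*x + s*(3*x^2 - 90*x) - x^3 + 12*x^2 + 28*x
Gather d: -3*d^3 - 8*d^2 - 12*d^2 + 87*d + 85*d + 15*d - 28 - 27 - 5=-3*d^3 - 20*d^2 + 187*d - 60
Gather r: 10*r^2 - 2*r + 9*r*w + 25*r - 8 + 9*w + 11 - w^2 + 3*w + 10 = 10*r^2 + r*(9*w + 23) - w^2 + 12*w + 13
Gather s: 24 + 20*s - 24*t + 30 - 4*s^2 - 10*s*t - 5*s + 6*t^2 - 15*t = -4*s^2 + s*(15 - 10*t) + 6*t^2 - 39*t + 54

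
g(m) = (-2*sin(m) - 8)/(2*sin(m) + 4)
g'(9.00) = -0.31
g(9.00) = -1.83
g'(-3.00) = -0.57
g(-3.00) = -2.08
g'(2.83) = -0.36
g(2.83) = -1.87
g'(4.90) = 0.36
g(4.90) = -2.97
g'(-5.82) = 0.30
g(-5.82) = -1.82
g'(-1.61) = -0.08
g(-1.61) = -3.00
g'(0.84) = 0.18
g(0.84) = -1.73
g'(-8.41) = -0.80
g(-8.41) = -2.74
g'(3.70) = -0.78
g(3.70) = -2.36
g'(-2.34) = -0.85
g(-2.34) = -2.56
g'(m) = -2*(-2*sin(m) - 8)*cos(m)/(2*sin(m) + 4)^2 - 2*cos(m)/(2*sin(m) + 4)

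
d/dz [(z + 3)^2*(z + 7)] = (z + 3)*(3*z + 17)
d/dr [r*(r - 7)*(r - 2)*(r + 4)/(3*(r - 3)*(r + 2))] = 2*(r^5 - 4*r^4 - 7*r^3 + 28*r^2 + 132*r - 168)/(3*(r^4 - 2*r^3 - 11*r^2 + 12*r + 36))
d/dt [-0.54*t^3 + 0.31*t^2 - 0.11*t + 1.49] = -1.62*t^2 + 0.62*t - 0.11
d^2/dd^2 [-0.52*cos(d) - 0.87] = 0.52*cos(d)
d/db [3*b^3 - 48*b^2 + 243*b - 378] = 9*b^2 - 96*b + 243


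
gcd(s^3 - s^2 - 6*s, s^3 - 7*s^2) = s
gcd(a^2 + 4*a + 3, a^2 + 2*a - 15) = 1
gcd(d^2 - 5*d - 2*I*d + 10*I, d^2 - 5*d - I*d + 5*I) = d - 5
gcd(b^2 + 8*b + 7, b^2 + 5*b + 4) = b + 1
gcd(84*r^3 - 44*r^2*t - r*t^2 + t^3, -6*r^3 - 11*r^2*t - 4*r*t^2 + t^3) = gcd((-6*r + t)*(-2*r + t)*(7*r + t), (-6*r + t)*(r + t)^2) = 6*r - t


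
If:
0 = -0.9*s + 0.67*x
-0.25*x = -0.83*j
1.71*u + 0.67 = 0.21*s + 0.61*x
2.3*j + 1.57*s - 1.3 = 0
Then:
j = 0.21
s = 0.52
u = -0.08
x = 0.70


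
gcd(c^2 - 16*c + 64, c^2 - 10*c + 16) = c - 8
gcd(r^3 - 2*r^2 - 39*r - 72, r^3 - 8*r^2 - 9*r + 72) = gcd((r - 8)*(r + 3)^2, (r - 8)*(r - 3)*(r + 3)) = r^2 - 5*r - 24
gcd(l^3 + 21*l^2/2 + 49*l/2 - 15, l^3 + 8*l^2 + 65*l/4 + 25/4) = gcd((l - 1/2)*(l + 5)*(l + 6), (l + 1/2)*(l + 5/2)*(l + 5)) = l + 5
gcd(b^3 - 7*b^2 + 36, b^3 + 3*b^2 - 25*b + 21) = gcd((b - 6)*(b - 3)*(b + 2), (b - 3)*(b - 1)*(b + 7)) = b - 3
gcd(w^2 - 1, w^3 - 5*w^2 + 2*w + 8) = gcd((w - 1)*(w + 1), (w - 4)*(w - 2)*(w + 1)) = w + 1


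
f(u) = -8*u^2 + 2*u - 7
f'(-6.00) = 98.00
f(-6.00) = -307.00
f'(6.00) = -94.00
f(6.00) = -283.00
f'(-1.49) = 25.84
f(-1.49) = -27.74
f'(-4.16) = 68.56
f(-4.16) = -153.76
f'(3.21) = -49.36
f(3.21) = -83.01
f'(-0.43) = 8.88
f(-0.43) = -9.34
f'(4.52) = -70.32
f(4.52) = -161.40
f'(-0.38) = 8.08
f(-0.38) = -8.92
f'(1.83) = -27.28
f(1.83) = -30.13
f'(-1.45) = 25.20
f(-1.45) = -26.72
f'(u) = 2 - 16*u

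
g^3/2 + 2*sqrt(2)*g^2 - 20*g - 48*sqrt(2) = (g/2 + sqrt(2))*(g - 4*sqrt(2))*(g + 6*sqrt(2))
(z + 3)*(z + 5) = z^2 + 8*z + 15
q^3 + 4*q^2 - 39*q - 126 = (q - 6)*(q + 3)*(q + 7)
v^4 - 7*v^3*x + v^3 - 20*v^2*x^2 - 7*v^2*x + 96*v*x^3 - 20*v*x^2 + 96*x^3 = (v + 1)*(v - 8*x)*(v - 3*x)*(v + 4*x)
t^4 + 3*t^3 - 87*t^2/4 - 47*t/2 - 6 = (t - 4)*(t + 1/2)^2*(t + 6)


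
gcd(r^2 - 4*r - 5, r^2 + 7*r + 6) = r + 1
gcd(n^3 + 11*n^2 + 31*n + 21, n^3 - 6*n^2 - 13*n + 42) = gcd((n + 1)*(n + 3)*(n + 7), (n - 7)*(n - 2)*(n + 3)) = n + 3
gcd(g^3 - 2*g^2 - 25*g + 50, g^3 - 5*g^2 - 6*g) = 1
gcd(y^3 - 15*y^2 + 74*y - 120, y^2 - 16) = y - 4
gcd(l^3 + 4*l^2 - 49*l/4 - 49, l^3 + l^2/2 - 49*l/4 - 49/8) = l^2 - 49/4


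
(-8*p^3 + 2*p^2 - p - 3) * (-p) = 8*p^4 - 2*p^3 + p^2 + 3*p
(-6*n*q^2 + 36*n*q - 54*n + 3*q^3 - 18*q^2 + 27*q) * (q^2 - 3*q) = -6*n*q^4 + 54*n*q^3 - 162*n*q^2 + 162*n*q + 3*q^5 - 27*q^4 + 81*q^3 - 81*q^2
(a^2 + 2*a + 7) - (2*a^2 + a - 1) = -a^2 + a + 8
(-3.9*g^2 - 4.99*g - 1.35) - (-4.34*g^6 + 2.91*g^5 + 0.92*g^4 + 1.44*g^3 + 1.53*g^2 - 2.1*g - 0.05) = 4.34*g^6 - 2.91*g^5 - 0.92*g^4 - 1.44*g^3 - 5.43*g^2 - 2.89*g - 1.3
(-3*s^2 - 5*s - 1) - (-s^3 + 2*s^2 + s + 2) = s^3 - 5*s^2 - 6*s - 3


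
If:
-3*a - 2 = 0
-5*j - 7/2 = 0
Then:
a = -2/3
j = -7/10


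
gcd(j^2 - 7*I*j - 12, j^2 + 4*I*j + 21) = j - 3*I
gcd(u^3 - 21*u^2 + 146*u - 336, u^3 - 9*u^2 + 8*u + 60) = u - 6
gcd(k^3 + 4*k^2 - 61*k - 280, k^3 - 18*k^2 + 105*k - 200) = k - 8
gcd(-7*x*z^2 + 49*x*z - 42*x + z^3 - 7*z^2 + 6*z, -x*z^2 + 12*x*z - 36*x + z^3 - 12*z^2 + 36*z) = z - 6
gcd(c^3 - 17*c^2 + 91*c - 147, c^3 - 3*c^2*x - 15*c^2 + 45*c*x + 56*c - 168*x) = c - 7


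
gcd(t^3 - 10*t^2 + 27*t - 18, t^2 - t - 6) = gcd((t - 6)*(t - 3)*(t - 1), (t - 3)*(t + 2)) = t - 3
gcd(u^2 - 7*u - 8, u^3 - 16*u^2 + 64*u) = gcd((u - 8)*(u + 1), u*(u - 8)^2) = u - 8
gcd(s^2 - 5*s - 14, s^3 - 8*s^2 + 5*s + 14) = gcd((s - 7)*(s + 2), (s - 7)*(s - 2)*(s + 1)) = s - 7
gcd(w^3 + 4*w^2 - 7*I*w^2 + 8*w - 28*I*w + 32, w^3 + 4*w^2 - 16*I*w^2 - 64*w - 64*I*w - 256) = w^2 + w*(4 - 8*I) - 32*I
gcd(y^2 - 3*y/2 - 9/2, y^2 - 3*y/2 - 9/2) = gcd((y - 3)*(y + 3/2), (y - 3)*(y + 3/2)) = y^2 - 3*y/2 - 9/2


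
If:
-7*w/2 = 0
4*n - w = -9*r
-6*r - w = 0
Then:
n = 0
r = 0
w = 0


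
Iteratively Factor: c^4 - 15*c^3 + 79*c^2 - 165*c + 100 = (c - 4)*(c^3 - 11*c^2 + 35*c - 25) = (c - 5)*(c - 4)*(c^2 - 6*c + 5) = (c - 5)^2*(c - 4)*(c - 1)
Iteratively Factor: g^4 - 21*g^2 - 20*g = (g - 5)*(g^3 + 5*g^2 + 4*g) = g*(g - 5)*(g^2 + 5*g + 4) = g*(g - 5)*(g + 1)*(g + 4)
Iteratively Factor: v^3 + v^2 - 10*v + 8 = (v - 2)*(v^2 + 3*v - 4) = (v - 2)*(v - 1)*(v + 4)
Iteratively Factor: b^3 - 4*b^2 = (b - 4)*(b^2) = b*(b - 4)*(b)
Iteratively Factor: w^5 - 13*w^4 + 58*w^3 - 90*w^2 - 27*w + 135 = (w - 5)*(w^4 - 8*w^3 + 18*w^2 - 27) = (w - 5)*(w - 3)*(w^3 - 5*w^2 + 3*w + 9) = (w - 5)*(w - 3)^2*(w^2 - 2*w - 3) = (w - 5)*(w - 3)^2*(w + 1)*(w - 3)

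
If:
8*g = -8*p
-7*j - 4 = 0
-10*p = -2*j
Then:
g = 4/35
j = -4/7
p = -4/35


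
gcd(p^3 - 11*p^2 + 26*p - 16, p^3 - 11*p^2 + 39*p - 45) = 1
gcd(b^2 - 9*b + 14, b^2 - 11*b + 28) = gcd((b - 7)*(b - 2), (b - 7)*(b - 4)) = b - 7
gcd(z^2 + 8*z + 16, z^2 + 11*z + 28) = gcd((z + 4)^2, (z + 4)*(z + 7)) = z + 4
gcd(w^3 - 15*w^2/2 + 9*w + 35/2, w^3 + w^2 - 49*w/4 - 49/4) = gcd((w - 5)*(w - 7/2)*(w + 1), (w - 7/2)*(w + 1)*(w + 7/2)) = w^2 - 5*w/2 - 7/2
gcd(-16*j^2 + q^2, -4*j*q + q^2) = -4*j + q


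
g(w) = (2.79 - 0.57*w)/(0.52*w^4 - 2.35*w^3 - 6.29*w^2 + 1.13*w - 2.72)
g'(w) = (2.79 - 0.57*w)*(-2.08*w^3 + 7.05*w^2 + 12.58*w - 1.13)/(0.52*w^4 - 2.35*w^3 - 6.29*w^2 + 1.13*w - 2.72)^2 - 0.57/(0.52*w^4 - 2.35*w^3 - 6.29*w^2 + 1.13*w - 2.72) = (0.8892*w^4 - 8.4822*w^3 + 16.0842*w^2 + 35.0982*w - 1.6023)/(0.2704*w^8 - 2.444*w^7 - 1.0191*w^6 + 30.7382*w^5 + 31.4243*w^4 - 1.4314*w^3 + 35.4945*w^2 - 6.1472*w + 7.3984)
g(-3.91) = 0.03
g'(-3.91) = 0.03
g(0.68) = -0.44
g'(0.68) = 0.90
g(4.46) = -0.00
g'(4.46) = 0.00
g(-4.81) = 0.01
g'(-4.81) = 0.01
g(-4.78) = 0.01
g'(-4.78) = 0.01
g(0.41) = -0.74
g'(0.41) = 1.25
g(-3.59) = 0.05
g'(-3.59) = 0.05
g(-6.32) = 0.01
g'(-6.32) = 0.00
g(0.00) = -1.03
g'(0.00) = -0.22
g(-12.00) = 0.00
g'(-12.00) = 0.00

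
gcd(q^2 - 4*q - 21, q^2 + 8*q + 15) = q + 3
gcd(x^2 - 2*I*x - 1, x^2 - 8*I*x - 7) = x - I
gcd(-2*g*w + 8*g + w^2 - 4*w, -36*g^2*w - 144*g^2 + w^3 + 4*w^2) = 1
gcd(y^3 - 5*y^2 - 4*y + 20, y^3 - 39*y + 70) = y^2 - 7*y + 10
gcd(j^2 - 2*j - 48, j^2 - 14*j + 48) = j - 8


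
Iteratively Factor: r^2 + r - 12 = (r + 4)*(r - 3)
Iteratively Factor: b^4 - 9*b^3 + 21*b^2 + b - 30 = (b + 1)*(b^3 - 10*b^2 + 31*b - 30) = (b - 2)*(b + 1)*(b^2 - 8*b + 15) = (b - 5)*(b - 2)*(b + 1)*(b - 3)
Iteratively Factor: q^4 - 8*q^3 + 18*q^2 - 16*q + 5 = (q - 5)*(q^3 - 3*q^2 + 3*q - 1) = (q - 5)*(q - 1)*(q^2 - 2*q + 1) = (q - 5)*(q - 1)^2*(q - 1)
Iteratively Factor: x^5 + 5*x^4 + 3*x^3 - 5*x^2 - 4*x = (x + 4)*(x^4 + x^3 - x^2 - x) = (x + 1)*(x + 4)*(x^3 - x) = (x - 1)*(x + 1)*(x + 4)*(x^2 + x) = x*(x - 1)*(x + 1)*(x + 4)*(x + 1)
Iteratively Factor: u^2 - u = (u)*(u - 1)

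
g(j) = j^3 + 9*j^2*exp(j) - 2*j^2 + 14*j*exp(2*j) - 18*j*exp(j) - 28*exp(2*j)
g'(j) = 9*j^2*exp(j) + 3*j^2 + 28*j*exp(2*j) - 4*j - 42*exp(2*j) - 18*exp(j)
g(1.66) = -159.32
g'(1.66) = 161.31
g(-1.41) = 0.94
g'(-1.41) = 6.72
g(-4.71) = -146.30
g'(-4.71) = 87.01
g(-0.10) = -22.38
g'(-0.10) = -52.45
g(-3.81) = -79.97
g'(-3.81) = 61.21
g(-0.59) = -4.42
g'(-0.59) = -22.82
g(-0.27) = -14.47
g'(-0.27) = -40.82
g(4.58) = 353891.68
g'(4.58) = 836759.94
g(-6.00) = -286.93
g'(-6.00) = 132.76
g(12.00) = 3708652874792.82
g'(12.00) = 7788009907181.41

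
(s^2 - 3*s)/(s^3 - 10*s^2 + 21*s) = 1/(s - 7)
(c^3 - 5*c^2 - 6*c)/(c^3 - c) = (c - 6)/(c - 1)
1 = 1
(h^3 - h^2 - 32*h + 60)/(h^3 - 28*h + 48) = (h - 5)/(h - 4)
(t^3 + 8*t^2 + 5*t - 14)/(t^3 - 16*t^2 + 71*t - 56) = (t^2 + 9*t + 14)/(t^2 - 15*t + 56)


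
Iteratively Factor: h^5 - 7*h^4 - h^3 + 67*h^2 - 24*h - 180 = (h + 2)*(h^4 - 9*h^3 + 17*h^2 + 33*h - 90) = (h - 5)*(h + 2)*(h^3 - 4*h^2 - 3*h + 18) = (h - 5)*(h - 3)*(h + 2)*(h^2 - h - 6) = (h - 5)*(h - 3)*(h + 2)^2*(h - 3)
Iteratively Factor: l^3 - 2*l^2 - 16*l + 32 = (l + 4)*(l^2 - 6*l + 8) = (l - 2)*(l + 4)*(l - 4)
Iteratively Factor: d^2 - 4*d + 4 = (d - 2)*(d - 2)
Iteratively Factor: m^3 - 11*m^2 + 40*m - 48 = (m - 4)*(m^2 - 7*m + 12) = (m - 4)*(m - 3)*(m - 4)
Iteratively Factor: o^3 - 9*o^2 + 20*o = (o - 4)*(o^2 - 5*o) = (o - 5)*(o - 4)*(o)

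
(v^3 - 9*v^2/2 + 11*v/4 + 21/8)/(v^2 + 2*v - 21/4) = (4*v^2 - 12*v - 7)/(2*(2*v + 7))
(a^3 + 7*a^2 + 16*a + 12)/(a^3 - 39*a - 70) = (a^2 + 5*a + 6)/(a^2 - 2*a - 35)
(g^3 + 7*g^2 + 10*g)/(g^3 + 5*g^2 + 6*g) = (g + 5)/(g + 3)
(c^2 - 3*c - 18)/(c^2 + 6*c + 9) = (c - 6)/(c + 3)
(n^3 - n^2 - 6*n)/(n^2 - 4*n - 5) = n*(-n^2 + n + 6)/(-n^2 + 4*n + 5)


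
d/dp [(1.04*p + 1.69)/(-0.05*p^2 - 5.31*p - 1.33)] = (0.052*p^2 + 0.169*p + 7.5907)/(0.0025*p^4 + 0.531*p^3 + 28.3291*p^2 + 14.1246*p + 1.7689)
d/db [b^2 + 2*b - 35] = 2*b + 2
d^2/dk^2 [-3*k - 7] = 0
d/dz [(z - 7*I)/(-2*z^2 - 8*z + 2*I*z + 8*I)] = (-z^2 - 4*z + I*z + (z - 7*I)*(2*z + 4 - I) + 4*I)/(2*(z^2 + 4*z - I*z - 4*I)^2)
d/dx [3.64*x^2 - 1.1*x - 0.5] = 7.28*x - 1.1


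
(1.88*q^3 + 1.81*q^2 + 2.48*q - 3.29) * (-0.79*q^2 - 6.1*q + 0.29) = -1.4852*q^5 - 12.8979*q^4 - 12.455*q^3 - 12.004*q^2 + 20.7882*q - 0.9541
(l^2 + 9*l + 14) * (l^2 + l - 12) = l^4 + 10*l^3 + 11*l^2 - 94*l - 168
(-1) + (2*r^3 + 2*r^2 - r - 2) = 2*r^3 + 2*r^2 - r - 3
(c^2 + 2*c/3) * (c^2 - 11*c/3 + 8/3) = c^4 - 3*c^3 + 2*c^2/9 + 16*c/9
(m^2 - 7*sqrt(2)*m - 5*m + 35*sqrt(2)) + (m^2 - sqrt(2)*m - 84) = 2*m^2 - 8*sqrt(2)*m - 5*m - 84 + 35*sqrt(2)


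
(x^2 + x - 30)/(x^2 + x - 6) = (x^2 + x - 30)/(x^2 + x - 6)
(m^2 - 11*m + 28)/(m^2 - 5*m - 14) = (m - 4)/(m + 2)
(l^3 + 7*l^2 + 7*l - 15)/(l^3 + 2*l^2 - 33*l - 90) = (l - 1)/(l - 6)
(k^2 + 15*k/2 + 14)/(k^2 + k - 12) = (k + 7/2)/(k - 3)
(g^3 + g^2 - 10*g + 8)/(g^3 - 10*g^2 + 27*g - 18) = (g^2 + 2*g - 8)/(g^2 - 9*g + 18)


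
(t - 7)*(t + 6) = t^2 - t - 42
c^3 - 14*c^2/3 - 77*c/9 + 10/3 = (c - 6)*(c - 1/3)*(c + 5/3)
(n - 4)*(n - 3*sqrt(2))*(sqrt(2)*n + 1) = sqrt(2)*n^3 - 4*sqrt(2)*n^2 - 5*n^2 - 3*sqrt(2)*n + 20*n + 12*sqrt(2)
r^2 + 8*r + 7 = (r + 1)*(r + 7)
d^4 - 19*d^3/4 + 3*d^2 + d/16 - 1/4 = (d - 4)*(d - 1/2)^2*(d + 1/4)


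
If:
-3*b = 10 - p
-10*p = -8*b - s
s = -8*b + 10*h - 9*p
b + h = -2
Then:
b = -210/67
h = 76/67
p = 40/67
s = 2080/67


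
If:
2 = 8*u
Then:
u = 1/4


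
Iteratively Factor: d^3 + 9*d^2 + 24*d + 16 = (d + 4)*(d^2 + 5*d + 4) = (d + 1)*(d + 4)*(d + 4)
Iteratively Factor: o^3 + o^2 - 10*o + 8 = (o - 1)*(o^2 + 2*o - 8) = (o - 2)*(o - 1)*(o + 4)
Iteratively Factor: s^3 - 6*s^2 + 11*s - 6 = (s - 2)*(s^2 - 4*s + 3) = (s - 2)*(s - 1)*(s - 3)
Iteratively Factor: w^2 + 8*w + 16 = (w + 4)*(w + 4)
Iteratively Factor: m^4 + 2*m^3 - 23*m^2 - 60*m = (m - 5)*(m^3 + 7*m^2 + 12*m) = (m - 5)*(m + 3)*(m^2 + 4*m) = m*(m - 5)*(m + 3)*(m + 4)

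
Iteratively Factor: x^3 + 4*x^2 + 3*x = (x + 3)*(x^2 + x) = x*(x + 3)*(x + 1)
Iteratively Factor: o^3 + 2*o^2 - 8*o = (o)*(o^2 + 2*o - 8) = o*(o - 2)*(o + 4)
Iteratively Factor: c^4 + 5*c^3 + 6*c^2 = (c)*(c^3 + 5*c^2 + 6*c) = c*(c + 3)*(c^2 + 2*c) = c*(c + 2)*(c + 3)*(c)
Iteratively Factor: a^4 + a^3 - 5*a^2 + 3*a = (a + 3)*(a^3 - 2*a^2 + a) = (a - 1)*(a + 3)*(a^2 - a) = a*(a - 1)*(a + 3)*(a - 1)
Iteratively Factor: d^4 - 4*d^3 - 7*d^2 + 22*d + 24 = (d - 3)*(d^3 - d^2 - 10*d - 8) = (d - 3)*(d + 2)*(d^2 - 3*d - 4) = (d - 3)*(d + 1)*(d + 2)*(d - 4)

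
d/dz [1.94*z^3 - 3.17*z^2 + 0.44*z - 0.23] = 5.82*z^2 - 6.34*z + 0.44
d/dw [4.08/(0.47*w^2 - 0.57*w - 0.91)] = (2.3256 - 3.8352*w)/(-0.47*w^2 + 0.57*w + 0.91)^2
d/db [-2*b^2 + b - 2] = 1 - 4*b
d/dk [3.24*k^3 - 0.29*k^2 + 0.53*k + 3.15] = 9.72*k^2 - 0.58*k + 0.53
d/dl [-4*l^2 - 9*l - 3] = -8*l - 9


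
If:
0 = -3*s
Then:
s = 0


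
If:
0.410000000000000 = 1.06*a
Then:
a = 0.39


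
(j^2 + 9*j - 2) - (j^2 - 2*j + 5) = 11*j - 7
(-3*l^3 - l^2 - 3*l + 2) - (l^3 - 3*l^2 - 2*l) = -4*l^3 + 2*l^2 - l + 2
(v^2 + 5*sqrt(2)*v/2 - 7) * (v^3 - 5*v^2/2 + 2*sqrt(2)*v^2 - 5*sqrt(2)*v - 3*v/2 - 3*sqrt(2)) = v^5 - 5*v^4/2 + 9*sqrt(2)*v^4/2 - 45*sqrt(2)*v^3/4 + 3*v^3/2 - 83*sqrt(2)*v^2/4 - 15*v^2/2 - 9*v/2 + 35*sqrt(2)*v + 21*sqrt(2)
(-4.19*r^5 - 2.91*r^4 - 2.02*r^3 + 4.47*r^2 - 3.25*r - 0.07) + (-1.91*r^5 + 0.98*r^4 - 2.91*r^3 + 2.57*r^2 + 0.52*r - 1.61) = -6.1*r^5 - 1.93*r^4 - 4.93*r^3 + 7.04*r^2 - 2.73*r - 1.68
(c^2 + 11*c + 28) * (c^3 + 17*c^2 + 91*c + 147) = c^5 + 28*c^4 + 306*c^3 + 1624*c^2 + 4165*c + 4116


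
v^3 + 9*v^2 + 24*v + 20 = (v + 2)^2*(v + 5)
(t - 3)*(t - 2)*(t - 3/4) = t^3 - 23*t^2/4 + 39*t/4 - 9/2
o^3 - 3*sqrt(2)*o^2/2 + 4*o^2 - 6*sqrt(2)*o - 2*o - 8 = (o + 4)*(o - 2*sqrt(2))*(o + sqrt(2)/2)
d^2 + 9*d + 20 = (d + 4)*(d + 5)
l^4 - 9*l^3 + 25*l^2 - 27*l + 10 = (l - 5)*(l - 2)*(l - 1)^2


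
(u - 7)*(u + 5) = u^2 - 2*u - 35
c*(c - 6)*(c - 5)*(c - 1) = c^4 - 12*c^3 + 41*c^2 - 30*c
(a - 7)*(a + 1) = a^2 - 6*a - 7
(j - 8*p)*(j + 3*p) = j^2 - 5*j*p - 24*p^2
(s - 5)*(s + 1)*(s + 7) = s^3 + 3*s^2 - 33*s - 35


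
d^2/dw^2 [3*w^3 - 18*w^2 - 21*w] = 18*w - 36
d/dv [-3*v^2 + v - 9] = 1 - 6*v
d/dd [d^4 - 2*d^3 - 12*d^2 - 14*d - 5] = 4*d^3 - 6*d^2 - 24*d - 14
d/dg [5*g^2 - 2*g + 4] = 10*g - 2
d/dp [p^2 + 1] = 2*p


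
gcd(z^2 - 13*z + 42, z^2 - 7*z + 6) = z - 6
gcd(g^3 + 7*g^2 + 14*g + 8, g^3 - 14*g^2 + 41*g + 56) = g + 1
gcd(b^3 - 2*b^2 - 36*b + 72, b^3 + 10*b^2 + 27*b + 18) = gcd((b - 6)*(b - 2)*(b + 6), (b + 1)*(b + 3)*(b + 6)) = b + 6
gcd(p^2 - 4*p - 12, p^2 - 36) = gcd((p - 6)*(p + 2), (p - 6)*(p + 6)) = p - 6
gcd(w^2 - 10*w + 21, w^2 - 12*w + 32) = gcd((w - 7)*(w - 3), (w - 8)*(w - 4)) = 1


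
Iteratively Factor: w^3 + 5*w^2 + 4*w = (w + 1)*(w^2 + 4*w) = (w + 1)*(w + 4)*(w)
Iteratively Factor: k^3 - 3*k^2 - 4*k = (k + 1)*(k^2 - 4*k) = k*(k + 1)*(k - 4)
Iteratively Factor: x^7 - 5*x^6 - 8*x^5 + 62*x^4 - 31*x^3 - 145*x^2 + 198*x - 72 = (x - 4)*(x^6 - x^5 - 12*x^4 + 14*x^3 + 25*x^2 - 45*x + 18) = (x - 4)*(x + 3)*(x^5 - 4*x^4 + 14*x^2 - 17*x + 6) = (x - 4)*(x + 2)*(x + 3)*(x^4 - 6*x^3 + 12*x^2 - 10*x + 3) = (x - 4)*(x - 1)*(x + 2)*(x + 3)*(x^3 - 5*x^2 + 7*x - 3) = (x - 4)*(x - 1)^2*(x + 2)*(x + 3)*(x^2 - 4*x + 3) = (x - 4)*(x - 1)^3*(x + 2)*(x + 3)*(x - 3)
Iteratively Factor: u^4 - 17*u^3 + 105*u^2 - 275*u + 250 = (u - 5)*(u^3 - 12*u^2 + 45*u - 50) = (u - 5)^2*(u^2 - 7*u + 10) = (u - 5)^2*(u - 2)*(u - 5)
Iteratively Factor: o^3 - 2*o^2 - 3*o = (o - 3)*(o^2 + o) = o*(o - 3)*(o + 1)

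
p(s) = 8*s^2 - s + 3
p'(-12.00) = -193.00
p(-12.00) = 1167.00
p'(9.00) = 143.00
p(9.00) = 642.00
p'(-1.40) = -23.40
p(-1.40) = 20.08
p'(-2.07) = -34.12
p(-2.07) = 39.35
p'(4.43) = 69.88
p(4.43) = 155.57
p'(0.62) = 8.92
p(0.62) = 5.46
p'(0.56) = 7.96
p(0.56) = 4.95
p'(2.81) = 43.96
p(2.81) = 63.36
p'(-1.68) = -27.88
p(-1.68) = 27.26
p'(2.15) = 33.40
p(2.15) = 37.83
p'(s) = 16*s - 1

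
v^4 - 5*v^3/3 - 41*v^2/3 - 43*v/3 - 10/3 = (v - 5)*(v + 1/3)*(v + 1)*(v + 2)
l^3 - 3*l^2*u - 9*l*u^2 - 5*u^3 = (l - 5*u)*(l + u)^2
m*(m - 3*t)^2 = m^3 - 6*m^2*t + 9*m*t^2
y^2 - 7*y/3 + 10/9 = (y - 5/3)*(y - 2/3)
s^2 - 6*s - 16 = (s - 8)*(s + 2)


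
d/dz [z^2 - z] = 2*z - 1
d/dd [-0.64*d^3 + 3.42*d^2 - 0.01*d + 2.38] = -1.92*d^2 + 6.84*d - 0.01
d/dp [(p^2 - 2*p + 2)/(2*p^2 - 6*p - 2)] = (-p^2 - 6*p + 8)/(2*(p^4 - 6*p^3 + 7*p^2 + 6*p + 1))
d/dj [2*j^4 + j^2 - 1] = 8*j^3 + 2*j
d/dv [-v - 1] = -1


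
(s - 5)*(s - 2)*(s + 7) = s^3 - 39*s + 70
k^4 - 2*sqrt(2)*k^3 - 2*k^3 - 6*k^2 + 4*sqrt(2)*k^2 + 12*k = k*(k - 2)*(k - 3*sqrt(2))*(k + sqrt(2))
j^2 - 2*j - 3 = (j - 3)*(j + 1)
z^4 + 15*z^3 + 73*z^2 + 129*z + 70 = (z + 1)*(z + 2)*(z + 5)*(z + 7)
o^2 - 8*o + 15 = (o - 5)*(o - 3)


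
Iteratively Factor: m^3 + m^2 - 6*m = (m + 3)*(m^2 - 2*m) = (m - 2)*(m + 3)*(m)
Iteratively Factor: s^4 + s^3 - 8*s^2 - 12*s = (s + 2)*(s^3 - s^2 - 6*s) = (s + 2)^2*(s^2 - 3*s) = s*(s + 2)^2*(s - 3)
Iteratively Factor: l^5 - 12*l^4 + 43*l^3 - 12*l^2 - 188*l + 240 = (l - 4)*(l^4 - 8*l^3 + 11*l^2 + 32*l - 60) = (l - 4)*(l - 2)*(l^3 - 6*l^2 - l + 30) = (l - 4)*(l - 2)*(l + 2)*(l^2 - 8*l + 15) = (l - 5)*(l - 4)*(l - 2)*(l + 2)*(l - 3)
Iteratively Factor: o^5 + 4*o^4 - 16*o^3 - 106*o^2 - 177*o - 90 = (o + 1)*(o^4 + 3*o^3 - 19*o^2 - 87*o - 90) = (o + 1)*(o + 3)*(o^3 - 19*o - 30) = (o + 1)*(o + 2)*(o + 3)*(o^2 - 2*o - 15) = (o - 5)*(o + 1)*(o + 2)*(o + 3)*(o + 3)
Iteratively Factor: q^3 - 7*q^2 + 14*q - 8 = (q - 4)*(q^2 - 3*q + 2) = (q - 4)*(q - 2)*(q - 1)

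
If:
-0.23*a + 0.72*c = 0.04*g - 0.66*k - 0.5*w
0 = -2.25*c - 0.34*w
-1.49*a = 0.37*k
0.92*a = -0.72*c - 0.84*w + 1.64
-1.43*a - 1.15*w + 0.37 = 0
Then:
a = 130.45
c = 24.46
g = -11000.99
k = -525.31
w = -161.89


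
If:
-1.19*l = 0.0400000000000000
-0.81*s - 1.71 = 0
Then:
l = -0.03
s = -2.11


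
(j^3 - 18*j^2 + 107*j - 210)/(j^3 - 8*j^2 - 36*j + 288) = (j^2 - 12*j + 35)/(j^2 - 2*j - 48)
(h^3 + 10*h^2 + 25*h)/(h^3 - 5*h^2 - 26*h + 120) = h*(h + 5)/(h^2 - 10*h + 24)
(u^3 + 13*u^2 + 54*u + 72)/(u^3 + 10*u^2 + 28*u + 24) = (u^2 + 7*u + 12)/(u^2 + 4*u + 4)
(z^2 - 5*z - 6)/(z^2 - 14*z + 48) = (z + 1)/(z - 8)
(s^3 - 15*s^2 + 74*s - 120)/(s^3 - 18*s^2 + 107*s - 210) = (s - 4)/(s - 7)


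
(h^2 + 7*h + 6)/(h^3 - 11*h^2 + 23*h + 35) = (h + 6)/(h^2 - 12*h + 35)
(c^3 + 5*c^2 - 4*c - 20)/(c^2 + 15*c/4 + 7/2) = 4*(c^2 + 3*c - 10)/(4*c + 7)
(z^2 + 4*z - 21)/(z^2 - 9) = (z + 7)/(z + 3)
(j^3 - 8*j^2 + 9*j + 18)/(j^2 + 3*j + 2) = (j^2 - 9*j + 18)/(j + 2)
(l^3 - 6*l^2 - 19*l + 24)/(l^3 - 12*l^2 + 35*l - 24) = (l + 3)/(l - 3)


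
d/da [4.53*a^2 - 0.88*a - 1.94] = 9.06*a - 0.88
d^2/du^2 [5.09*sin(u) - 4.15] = -5.09*sin(u)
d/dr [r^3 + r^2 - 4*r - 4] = 3*r^2 + 2*r - 4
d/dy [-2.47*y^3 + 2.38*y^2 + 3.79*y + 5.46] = -7.41*y^2 + 4.76*y + 3.79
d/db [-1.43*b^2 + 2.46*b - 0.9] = 2.46 - 2.86*b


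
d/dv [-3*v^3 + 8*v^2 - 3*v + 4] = -9*v^2 + 16*v - 3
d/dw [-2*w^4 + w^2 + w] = -8*w^3 + 2*w + 1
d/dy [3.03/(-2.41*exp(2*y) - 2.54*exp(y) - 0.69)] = (14.6046*exp(y) + 7.6962)*exp(y)/(2.41*exp(2*y) + 2.54*exp(y) + 0.69)^2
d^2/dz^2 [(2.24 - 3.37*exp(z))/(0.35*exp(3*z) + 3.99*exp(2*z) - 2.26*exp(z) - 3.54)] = (-1.6513*exp(6*z) - 11.649015*exp(5*z) - 29.9036570000001*exp(4*z) + 54.431188*exp(3*z) - 321.2181*exp(2*z) + 164.958788*exp(z) - 60.152388)*exp(z)/(0.042875*exp(9*z) + 1.466325*exp(8*z) + 15.885555*exp(7*z) + 43.283709*exp(6*z) - 132.236958*exp(5*z) - 91.13265*exp(4*z) + 193.14458*exp(3*z) + 95.76054*exp(2*z) - 84.964248*exp(z) - 44.361864)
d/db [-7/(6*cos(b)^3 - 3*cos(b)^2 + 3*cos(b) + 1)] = 21*(-6*cos(b)^2 + 2*cos(b) - 1)*sin(b)/(6*cos(b)^3 - 3*cos(b)^2 + 3*cos(b) + 1)^2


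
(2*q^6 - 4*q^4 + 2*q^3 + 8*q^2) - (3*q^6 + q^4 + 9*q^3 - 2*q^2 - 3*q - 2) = -q^6 - 5*q^4 - 7*q^3 + 10*q^2 + 3*q + 2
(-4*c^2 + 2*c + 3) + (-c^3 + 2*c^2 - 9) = -c^3 - 2*c^2 + 2*c - 6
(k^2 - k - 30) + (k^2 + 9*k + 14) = 2*k^2 + 8*k - 16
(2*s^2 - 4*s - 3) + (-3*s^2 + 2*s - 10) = -s^2 - 2*s - 13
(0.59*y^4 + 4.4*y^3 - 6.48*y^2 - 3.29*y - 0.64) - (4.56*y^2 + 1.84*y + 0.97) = 0.59*y^4 + 4.4*y^3 - 11.04*y^2 - 5.13*y - 1.61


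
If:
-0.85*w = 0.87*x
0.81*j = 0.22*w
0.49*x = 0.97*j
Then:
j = 0.00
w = 0.00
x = 0.00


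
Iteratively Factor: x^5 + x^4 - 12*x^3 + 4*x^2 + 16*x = (x - 2)*(x^4 + 3*x^3 - 6*x^2 - 8*x) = (x - 2)*(x + 1)*(x^3 + 2*x^2 - 8*x) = (x - 2)^2*(x + 1)*(x^2 + 4*x) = x*(x - 2)^2*(x + 1)*(x + 4)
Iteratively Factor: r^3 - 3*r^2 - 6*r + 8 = (r - 4)*(r^2 + r - 2) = (r - 4)*(r - 1)*(r + 2)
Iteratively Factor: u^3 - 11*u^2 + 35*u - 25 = (u - 1)*(u^2 - 10*u + 25) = (u - 5)*(u - 1)*(u - 5)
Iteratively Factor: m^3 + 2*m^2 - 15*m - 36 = (m + 3)*(m^2 - m - 12) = (m + 3)^2*(m - 4)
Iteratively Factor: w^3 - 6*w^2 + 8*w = (w - 2)*(w^2 - 4*w) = (w - 4)*(w - 2)*(w)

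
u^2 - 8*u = u*(u - 8)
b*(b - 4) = b^2 - 4*b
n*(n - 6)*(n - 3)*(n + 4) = n^4 - 5*n^3 - 18*n^2 + 72*n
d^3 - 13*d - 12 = (d - 4)*(d + 1)*(d + 3)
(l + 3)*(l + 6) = l^2 + 9*l + 18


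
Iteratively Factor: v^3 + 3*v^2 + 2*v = (v + 1)*(v^2 + 2*v) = v*(v + 1)*(v + 2)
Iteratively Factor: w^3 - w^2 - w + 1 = (w - 1)*(w^2 - 1) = (w - 1)^2*(w + 1)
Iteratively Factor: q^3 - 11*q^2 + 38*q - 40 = (q - 5)*(q^2 - 6*q + 8) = (q - 5)*(q - 4)*(q - 2)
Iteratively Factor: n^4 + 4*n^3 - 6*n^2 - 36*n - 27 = (n + 3)*(n^3 + n^2 - 9*n - 9) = (n - 3)*(n + 3)*(n^2 + 4*n + 3) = (n - 3)*(n + 3)^2*(n + 1)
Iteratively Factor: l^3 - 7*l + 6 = (l - 2)*(l^2 + 2*l - 3) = (l - 2)*(l + 3)*(l - 1)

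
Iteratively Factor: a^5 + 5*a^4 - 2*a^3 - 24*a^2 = (a - 2)*(a^4 + 7*a^3 + 12*a^2) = (a - 2)*(a + 4)*(a^3 + 3*a^2) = a*(a - 2)*(a + 4)*(a^2 + 3*a) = a*(a - 2)*(a + 3)*(a + 4)*(a)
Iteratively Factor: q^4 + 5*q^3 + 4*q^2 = (q + 4)*(q^3 + q^2) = q*(q + 4)*(q^2 + q) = q^2*(q + 4)*(q + 1)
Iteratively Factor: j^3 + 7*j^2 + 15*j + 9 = (j + 1)*(j^2 + 6*j + 9) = (j + 1)*(j + 3)*(j + 3)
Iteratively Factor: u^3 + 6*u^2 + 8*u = (u)*(u^2 + 6*u + 8) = u*(u + 2)*(u + 4)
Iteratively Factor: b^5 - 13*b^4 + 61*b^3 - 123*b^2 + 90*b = (b - 3)*(b^4 - 10*b^3 + 31*b^2 - 30*b) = (b - 5)*(b - 3)*(b^3 - 5*b^2 + 6*b) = b*(b - 5)*(b - 3)*(b^2 - 5*b + 6) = b*(b - 5)*(b - 3)^2*(b - 2)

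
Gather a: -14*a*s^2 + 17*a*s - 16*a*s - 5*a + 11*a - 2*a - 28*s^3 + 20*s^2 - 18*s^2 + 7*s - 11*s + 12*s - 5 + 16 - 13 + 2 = a*(-14*s^2 + s + 4) - 28*s^3 + 2*s^2 + 8*s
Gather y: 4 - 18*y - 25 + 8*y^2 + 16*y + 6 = 8*y^2 - 2*y - 15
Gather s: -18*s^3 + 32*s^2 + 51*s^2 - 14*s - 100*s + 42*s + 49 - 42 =-18*s^3 + 83*s^2 - 72*s + 7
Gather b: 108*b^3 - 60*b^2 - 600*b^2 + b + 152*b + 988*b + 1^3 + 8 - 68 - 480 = 108*b^3 - 660*b^2 + 1141*b - 539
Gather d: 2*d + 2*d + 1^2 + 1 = 4*d + 2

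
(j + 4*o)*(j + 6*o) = j^2 + 10*j*o + 24*o^2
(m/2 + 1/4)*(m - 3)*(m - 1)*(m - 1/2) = m^4/2 - 2*m^3 + 11*m^2/8 + m/2 - 3/8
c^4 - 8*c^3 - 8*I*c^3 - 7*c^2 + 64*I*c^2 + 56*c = c*(c - 8)*(c - 7*I)*(c - I)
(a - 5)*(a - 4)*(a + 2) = a^3 - 7*a^2 + 2*a + 40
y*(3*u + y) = 3*u*y + y^2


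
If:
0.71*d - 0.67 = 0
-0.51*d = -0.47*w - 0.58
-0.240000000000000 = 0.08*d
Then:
No Solution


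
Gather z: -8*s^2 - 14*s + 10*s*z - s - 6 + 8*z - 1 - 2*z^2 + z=-8*s^2 - 15*s - 2*z^2 + z*(10*s + 9) - 7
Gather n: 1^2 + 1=2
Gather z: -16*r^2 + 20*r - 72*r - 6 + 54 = -16*r^2 - 52*r + 48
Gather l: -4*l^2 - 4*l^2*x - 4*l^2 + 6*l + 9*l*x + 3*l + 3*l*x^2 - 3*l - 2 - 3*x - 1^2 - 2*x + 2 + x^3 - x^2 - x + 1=l^2*(-4*x - 8) + l*(3*x^2 + 9*x + 6) + x^3 - x^2 - 6*x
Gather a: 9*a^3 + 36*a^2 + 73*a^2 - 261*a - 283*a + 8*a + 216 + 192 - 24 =9*a^3 + 109*a^2 - 536*a + 384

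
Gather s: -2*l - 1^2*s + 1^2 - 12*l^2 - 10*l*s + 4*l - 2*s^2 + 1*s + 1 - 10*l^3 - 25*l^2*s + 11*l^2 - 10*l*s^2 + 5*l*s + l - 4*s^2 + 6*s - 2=-10*l^3 - l^2 + 3*l + s^2*(-10*l - 6) + s*(-25*l^2 - 5*l + 6)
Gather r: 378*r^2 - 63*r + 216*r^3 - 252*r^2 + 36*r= 216*r^3 + 126*r^2 - 27*r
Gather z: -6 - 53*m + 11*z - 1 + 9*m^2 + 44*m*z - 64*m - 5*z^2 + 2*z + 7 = 9*m^2 - 117*m - 5*z^2 + z*(44*m + 13)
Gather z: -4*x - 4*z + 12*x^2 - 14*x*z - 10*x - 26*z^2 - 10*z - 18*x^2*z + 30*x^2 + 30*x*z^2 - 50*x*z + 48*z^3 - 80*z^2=42*x^2 - 14*x + 48*z^3 + z^2*(30*x - 106) + z*(-18*x^2 - 64*x - 14)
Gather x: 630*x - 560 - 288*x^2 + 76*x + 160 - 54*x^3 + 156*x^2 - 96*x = -54*x^3 - 132*x^2 + 610*x - 400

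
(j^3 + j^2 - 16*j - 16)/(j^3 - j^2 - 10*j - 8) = (j + 4)/(j + 2)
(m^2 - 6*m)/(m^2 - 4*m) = (m - 6)/(m - 4)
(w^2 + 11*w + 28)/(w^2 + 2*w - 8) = (w + 7)/(w - 2)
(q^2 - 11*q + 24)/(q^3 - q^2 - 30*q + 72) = (q - 8)/(q^2 + 2*q - 24)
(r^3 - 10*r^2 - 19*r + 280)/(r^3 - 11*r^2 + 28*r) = (r^2 - 3*r - 40)/(r*(r - 4))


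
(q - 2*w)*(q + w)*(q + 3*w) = q^3 + 2*q^2*w - 5*q*w^2 - 6*w^3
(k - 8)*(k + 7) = k^2 - k - 56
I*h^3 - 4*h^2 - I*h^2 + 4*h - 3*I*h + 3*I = (h + I)*(h + 3*I)*(I*h - I)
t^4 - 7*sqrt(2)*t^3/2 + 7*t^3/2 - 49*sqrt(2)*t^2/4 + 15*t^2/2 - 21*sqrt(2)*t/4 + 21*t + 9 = (t + 1/2)*(t + 3)*(t - 2*sqrt(2))*(t - 3*sqrt(2)/2)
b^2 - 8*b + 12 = (b - 6)*(b - 2)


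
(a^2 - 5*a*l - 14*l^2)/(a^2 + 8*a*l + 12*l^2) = (a - 7*l)/(a + 6*l)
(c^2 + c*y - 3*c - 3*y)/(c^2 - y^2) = (3 - c)/(-c + y)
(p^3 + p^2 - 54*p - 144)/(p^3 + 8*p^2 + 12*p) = (p^2 - 5*p - 24)/(p*(p + 2))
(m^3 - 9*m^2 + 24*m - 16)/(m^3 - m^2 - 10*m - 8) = (m^2 - 5*m + 4)/(m^2 + 3*m + 2)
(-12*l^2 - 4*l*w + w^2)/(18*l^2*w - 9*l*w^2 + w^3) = (2*l + w)/(w*(-3*l + w))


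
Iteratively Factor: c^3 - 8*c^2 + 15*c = (c - 5)*(c^2 - 3*c) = (c - 5)*(c - 3)*(c)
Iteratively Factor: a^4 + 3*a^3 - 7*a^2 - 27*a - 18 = (a - 3)*(a^3 + 6*a^2 + 11*a + 6) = (a - 3)*(a + 3)*(a^2 + 3*a + 2) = (a - 3)*(a + 1)*(a + 3)*(a + 2)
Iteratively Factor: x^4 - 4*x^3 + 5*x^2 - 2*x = (x - 2)*(x^3 - 2*x^2 + x) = (x - 2)*(x - 1)*(x^2 - x) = (x - 2)*(x - 1)^2*(x)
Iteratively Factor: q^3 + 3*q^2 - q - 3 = (q + 1)*(q^2 + 2*q - 3) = (q + 1)*(q + 3)*(q - 1)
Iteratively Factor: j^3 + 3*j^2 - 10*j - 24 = (j - 3)*(j^2 + 6*j + 8) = (j - 3)*(j + 2)*(j + 4)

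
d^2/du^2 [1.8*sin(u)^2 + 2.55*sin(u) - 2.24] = -2.55*sin(u) + 3.6*cos(2*u)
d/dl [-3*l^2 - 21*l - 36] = -6*l - 21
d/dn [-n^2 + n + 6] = 1 - 2*n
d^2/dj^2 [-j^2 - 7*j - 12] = -2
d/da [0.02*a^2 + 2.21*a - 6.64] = 0.04*a + 2.21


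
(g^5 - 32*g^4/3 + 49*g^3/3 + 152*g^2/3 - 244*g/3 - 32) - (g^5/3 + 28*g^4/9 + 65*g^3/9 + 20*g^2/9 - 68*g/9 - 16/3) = 2*g^5/3 - 124*g^4/9 + 82*g^3/9 + 436*g^2/9 - 664*g/9 - 80/3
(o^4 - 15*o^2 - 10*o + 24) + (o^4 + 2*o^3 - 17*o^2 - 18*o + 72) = 2*o^4 + 2*o^3 - 32*o^2 - 28*o + 96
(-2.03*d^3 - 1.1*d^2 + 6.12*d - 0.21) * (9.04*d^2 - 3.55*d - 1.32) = -18.3512*d^5 - 2.7375*d^4 + 61.9094*d^3 - 22.1724*d^2 - 7.3329*d + 0.2772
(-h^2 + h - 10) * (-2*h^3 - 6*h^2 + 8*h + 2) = 2*h^5 + 4*h^4 + 6*h^3 + 66*h^2 - 78*h - 20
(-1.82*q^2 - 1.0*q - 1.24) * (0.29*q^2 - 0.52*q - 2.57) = -0.5278*q^4 + 0.6564*q^3 + 4.8378*q^2 + 3.2148*q + 3.1868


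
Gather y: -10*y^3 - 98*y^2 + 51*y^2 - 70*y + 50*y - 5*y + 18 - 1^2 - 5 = -10*y^3 - 47*y^2 - 25*y + 12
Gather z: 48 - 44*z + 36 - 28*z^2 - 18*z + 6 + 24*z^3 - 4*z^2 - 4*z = 24*z^3 - 32*z^2 - 66*z + 90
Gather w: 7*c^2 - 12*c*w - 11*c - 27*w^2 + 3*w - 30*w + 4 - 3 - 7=7*c^2 - 11*c - 27*w^2 + w*(-12*c - 27) - 6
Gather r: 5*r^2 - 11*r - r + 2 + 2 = 5*r^2 - 12*r + 4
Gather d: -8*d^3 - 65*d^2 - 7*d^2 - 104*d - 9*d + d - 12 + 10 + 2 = -8*d^3 - 72*d^2 - 112*d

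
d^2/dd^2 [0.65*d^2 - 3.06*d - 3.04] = 1.30000000000000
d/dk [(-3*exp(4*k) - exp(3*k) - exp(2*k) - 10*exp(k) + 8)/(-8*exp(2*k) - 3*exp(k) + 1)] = (48*exp(5*k) + 35*exp(4*k) - 6*exp(3*k) - 80*exp(2*k) + 126*exp(k) + 14)*exp(k)/(64*exp(4*k) + 48*exp(3*k) - 7*exp(2*k) - 6*exp(k) + 1)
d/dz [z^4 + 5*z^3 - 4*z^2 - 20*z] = 4*z^3 + 15*z^2 - 8*z - 20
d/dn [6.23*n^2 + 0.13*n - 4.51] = 12.46*n + 0.13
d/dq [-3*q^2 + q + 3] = 1 - 6*q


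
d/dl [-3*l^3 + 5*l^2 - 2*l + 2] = -9*l^2 + 10*l - 2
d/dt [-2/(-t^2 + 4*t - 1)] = 4*(2 - t)/(t^2 - 4*t + 1)^2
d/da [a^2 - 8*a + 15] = 2*a - 8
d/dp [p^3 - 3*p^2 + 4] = 3*p*(p - 2)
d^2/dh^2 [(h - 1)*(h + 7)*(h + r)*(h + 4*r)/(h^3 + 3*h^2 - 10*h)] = 2*(4*h^6*r^2 + 15*h^6*r - 6*h^6 + 72*h^5*r^2 + 45*h^5*r + 90*h^5 + 168*h^4*r^2 + 585*h^4*r + 90*h^4 - 96*h^3*r^2 + 735*h^3*r + 390*h^3 + 84*h^2*r^2 + 2520*h*r^2 - 2800*r^2)/(h^3*(h^6 + 9*h^5 - 3*h^4 - 153*h^3 + 30*h^2 + 900*h - 1000))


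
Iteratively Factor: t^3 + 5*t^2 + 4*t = (t)*(t^2 + 5*t + 4) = t*(t + 1)*(t + 4)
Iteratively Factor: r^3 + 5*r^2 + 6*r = (r + 3)*(r^2 + 2*r) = r*(r + 3)*(r + 2)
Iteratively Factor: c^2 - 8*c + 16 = (c - 4)*(c - 4)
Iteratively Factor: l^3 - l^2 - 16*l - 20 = (l + 2)*(l^2 - 3*l - 10) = (l - 5)*(l + 2)*(l + 2)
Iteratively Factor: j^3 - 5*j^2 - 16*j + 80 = (j + 4)*(j^2 - 9*j + 20) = (j - 4)*(j + 4)*(j - 5)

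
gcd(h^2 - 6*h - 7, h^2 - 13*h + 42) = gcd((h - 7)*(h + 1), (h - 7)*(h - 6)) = h - 7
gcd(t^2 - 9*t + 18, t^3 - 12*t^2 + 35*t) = 1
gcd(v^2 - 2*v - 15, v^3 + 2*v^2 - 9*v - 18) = v + 3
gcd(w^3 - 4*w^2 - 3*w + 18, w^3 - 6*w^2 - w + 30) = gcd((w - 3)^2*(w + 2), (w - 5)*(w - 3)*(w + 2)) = w^2 - w - 6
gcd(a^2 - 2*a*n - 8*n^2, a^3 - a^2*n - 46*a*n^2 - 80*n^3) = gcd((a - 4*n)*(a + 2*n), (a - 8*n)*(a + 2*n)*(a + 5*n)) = a + 2*n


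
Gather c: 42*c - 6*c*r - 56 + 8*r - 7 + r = c*(42 - 6*r) + 9*r - 63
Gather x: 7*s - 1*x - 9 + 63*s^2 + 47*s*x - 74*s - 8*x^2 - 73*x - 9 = 63*s^2 - 67*s - 8*x^2 + x*(47*s - 74) - 18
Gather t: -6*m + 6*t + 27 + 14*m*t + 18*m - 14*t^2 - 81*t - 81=12*m - 14*t^2 + t*(14*m - 75) - 54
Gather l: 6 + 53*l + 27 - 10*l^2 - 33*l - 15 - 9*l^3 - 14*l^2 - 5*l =-9*l^3 - 24*l^2 + 15*l + 18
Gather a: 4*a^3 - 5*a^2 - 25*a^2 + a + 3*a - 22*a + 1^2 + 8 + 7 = 4*a^3 - 30*a^2 - 18*a + 16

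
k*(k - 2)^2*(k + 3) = k^4 - k^3 - 8*k^2 + 12*k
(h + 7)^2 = h^2 + 14*h + 49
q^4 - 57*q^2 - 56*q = q*(q - 8)*(q + 1)*(q + 7)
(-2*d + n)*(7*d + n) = -14*d^2 + 5*d*n + n^2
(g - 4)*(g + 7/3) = g^2 - 5*g/3 - 28/3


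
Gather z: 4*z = 4*z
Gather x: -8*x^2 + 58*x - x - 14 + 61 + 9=-8*x^2 + 57*x + 56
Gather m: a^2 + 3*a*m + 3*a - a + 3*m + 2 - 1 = a^2 + 2*a + m*(3*a + 3) + 1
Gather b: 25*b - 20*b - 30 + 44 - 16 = 5*b - 2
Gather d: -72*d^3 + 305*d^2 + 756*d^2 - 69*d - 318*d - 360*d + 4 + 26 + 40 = -72*d^3 + 1061*d^2 - 747*d + 70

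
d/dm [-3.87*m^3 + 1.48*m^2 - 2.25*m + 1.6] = -11.61*m^2 + 2.96*m - 2.25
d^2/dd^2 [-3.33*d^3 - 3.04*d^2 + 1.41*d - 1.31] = -19.98*d - 6.08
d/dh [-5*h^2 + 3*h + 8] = 3 - 10*h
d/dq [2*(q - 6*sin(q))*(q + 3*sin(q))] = -6*q*cos(q) + 4*q - 6*sin(q) - 36*sin(2*q)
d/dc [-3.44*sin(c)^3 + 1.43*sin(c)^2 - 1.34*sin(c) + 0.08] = (-10.32*sin(c)^2 + 2.86*sin(c) - 1.34)*cos(c)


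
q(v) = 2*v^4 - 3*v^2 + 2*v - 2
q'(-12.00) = -13750.00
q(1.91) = 17.49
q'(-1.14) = -3.01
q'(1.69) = 30.47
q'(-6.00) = -1690.00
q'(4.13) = 540.78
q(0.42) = -1.63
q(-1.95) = 11.61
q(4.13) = 536.96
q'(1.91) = 46.28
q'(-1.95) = -45.62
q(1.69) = 9.13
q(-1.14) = -4.80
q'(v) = 8*v^3 - 6*v + 2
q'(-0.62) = 3.81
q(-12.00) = 41014.00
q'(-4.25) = -586.62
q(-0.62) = -4.10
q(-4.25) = 587.82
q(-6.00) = 2470.00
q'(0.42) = 0.07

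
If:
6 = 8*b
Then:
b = 3/4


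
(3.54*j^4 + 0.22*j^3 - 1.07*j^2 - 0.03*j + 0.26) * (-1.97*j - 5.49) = -6.9738*j^5 - 19.868*j^4 + 0.9001*j^3 + 5.9334*j^2 - 0.3475*j - 1.4274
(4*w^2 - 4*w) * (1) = 4*w^2 - 4*w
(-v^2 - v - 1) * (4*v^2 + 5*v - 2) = -4*v^4 - 9*v^3 - 7*v^2 - 3*v + 2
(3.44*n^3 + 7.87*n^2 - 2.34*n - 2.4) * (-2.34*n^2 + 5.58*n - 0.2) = -8.0496*n^5 + 0.779399999999999*n^4 + 48.7022*n^3 - 9.0152*n^2 - 12.924*n + 0.48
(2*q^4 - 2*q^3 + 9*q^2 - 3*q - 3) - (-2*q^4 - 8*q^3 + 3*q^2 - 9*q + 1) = 4*q^4 + 6*q^3 + 6*q^2 + 6*q - 4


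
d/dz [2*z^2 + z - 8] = 4*z + 1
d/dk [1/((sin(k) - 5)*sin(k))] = (5 - 2*sin(k))*cos(k)/((sin(k) - 5)^2*sin(k)^2)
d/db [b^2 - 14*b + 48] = 2*b - 14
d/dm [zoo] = 0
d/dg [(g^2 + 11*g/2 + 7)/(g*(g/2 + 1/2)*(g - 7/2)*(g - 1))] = 4*(-4*g^5 - 26*g^4 + 21*g^3 + 165*g^2 + 28*g - 49)/(g^2*(4*g^6 - 28*g^5 + 41*g^4 + 56*g^3 - 94*g^2 - 28*g + 49))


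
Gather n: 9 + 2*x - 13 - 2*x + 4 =0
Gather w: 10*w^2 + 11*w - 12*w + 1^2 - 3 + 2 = 10*w^2 - w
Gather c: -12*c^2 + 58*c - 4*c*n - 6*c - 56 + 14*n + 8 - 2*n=-12*c^2 + c*(52 - 4*n) + 12*n - 48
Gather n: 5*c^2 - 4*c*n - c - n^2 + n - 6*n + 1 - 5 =5*c^2 - c - n^2 + n*(-4*c - 5) - 4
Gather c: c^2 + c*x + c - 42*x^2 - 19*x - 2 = c^2 + c*(x + 1) - 42*x^2 - 19*x - 2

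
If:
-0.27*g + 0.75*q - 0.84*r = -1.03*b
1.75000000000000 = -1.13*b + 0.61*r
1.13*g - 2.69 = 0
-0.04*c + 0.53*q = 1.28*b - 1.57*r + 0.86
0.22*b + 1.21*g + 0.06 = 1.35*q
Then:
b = -3.51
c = -30.67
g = 2.38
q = 1.61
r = -3.64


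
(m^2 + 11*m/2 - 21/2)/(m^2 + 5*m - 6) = (2*m^2 + 11*m - 21)/(2*(m^2 + 5*m - 6))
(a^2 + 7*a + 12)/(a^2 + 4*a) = (a + 3)/a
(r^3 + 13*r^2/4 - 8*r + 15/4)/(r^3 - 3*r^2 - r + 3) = (4*r^2 + 17*r - 15)/(4*(r^2 - 2*r - 3))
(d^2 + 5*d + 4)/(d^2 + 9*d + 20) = (d + 1)/(d + 5)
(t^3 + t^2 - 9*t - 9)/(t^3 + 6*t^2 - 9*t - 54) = (t + 1)/(t + 6)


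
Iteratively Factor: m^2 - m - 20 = (m + 4)*(m - 5)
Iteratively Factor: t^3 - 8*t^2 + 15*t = (t - 3)*(t^2 - 5*t) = (t - 5)*(t - 3)*(t)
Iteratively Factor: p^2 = (p)*(p)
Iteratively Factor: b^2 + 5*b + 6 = (b + 3)*(b + 2)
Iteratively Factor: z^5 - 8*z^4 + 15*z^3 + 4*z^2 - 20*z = (z + 1)*(z^4 - 9*z^3 + 24*z^2 - 20*z) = (z - 2)*(z + 1)*(z^3 - 7*z^2 + 10*z) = (z - 2)^2*(z + 1)*(z^2 - 5*z) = (z - 5)*(z - 2)^2*(z + 1)*(z)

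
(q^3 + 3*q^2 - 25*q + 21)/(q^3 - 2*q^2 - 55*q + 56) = (q - 3)/(q - 8)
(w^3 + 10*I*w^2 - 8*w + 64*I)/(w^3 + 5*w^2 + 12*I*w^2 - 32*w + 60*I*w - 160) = (w - 2*I)/(w + 5)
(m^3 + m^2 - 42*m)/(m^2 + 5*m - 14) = m*(m - 6)/(m - 2)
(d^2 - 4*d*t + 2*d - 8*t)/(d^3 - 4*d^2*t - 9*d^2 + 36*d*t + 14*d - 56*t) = (d + 2)/(d^2 - 9*d + 14)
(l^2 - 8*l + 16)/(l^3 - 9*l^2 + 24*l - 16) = 1/(l - 1)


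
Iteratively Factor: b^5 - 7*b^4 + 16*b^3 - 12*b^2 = (b - 2)*(b^4 - 5*b^3 + 6*b^2) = (b - 3)*(b - 2)*(b^3 - 2*b^2) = b*(b - 3)*(b - 2)*(b^2 - 2*b) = b^2*(b - 3)*(b - 2)*(b - 2)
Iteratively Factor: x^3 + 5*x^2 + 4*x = (x + 4)*(x^2 + x) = (x + 1)*(x + 4)*(x)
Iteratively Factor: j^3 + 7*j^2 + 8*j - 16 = (j + 4)*(j^2 + 3*j - 4) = (j - 1)*(j + 4)*(j + 4)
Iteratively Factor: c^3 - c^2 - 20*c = (c + 4)*(c^2 - 5*c) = (c - 5)*(c + 4)*(c)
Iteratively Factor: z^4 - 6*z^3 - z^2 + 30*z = (z + 2)*(z^3 - 8*z^2 + 15*z) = (z - 5)*(z + 2)*(z^2 - 3*z) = z*(z - 5)*(z + 2)*(z - 3)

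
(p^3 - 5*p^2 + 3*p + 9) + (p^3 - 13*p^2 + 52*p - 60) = 2*p^3 - 18*p^2 + 55*p - 51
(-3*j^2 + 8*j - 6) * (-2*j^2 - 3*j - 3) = 6*j^4 - 7*j^3 - 3*j^2 - 6*j + 18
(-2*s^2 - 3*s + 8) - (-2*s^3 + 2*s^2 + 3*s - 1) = 2*s^3 - 4*s^2 - 6*s + 9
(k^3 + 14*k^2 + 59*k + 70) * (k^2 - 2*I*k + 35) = k^5 + 14*k^4 - 2*I*k^4 + 94*k^3 - 28*I*k^3 + 560*k^2 - 118*I*k^2 + 2065*k - 140*I*k + 2450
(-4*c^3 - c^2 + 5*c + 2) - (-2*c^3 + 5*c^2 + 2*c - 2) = -2*c^3 - 6*c^2 + 3*c + 4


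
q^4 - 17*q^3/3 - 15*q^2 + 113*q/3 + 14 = (q - 7)*(q - 2)*(q + 1/3)*(q + 3)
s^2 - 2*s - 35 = (s - 7)*(s + 5)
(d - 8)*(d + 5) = d^2 - 3*d - 40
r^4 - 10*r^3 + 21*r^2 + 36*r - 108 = (r - 6)*(r - 3)^2*(r + 2)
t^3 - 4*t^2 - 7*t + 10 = (t - 5)*(t - 1)*(t + 2)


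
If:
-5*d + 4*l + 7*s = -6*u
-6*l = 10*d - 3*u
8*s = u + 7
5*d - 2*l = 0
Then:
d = -147/1495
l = -147/598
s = 231/299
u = -245/299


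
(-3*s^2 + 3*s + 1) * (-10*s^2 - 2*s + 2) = 30*s^4 - 24*s^3 - 22*s^2 + 4*s + 2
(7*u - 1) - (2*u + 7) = 5*u - 8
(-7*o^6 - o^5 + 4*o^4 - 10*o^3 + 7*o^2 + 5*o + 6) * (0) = 0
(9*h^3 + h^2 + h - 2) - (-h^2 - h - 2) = 9*h^3 + 2*h^2 + 2*h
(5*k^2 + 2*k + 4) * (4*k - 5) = 20*k^3 - 17*k^2 + 6*k - 20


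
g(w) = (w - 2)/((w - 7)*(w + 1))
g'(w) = -(w - 2)/((w - 7)*(w + 1)^2) + 1/((w - 7)*(w + 1)) - (w - 2)/((w - 7)^2*(w + 1))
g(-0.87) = 2.81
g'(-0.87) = -22.20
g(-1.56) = -0.74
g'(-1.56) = -1.20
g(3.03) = -0.06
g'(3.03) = -0.06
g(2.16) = -0.01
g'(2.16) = -0.06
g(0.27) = 0.20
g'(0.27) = -0.25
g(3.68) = -0.11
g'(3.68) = -0.07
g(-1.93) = -0.47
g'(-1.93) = -0.44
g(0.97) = 0.09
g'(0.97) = -0.11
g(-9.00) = -0.09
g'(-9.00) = -0.00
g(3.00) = -0.06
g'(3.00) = -0.06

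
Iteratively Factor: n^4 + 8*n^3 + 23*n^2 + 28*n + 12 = (n + 3)*(n^3 + 5*n^2 + 8*n + 4) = (n + 2)*(n + 3)*(n^2 + 3*n + 2) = (n + 1)*(n + 2)*(n + 3)*(n + 2)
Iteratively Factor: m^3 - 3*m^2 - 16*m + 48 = (m - 3)*(m^2 - 16) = (m - 4)*(m - 3)*(m + 4)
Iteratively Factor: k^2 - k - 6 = (k - 3)*(k + 2)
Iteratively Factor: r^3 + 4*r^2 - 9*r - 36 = (r + 4)*(r^2 - 9) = (r - 3)*(r + 4)*(r + 3)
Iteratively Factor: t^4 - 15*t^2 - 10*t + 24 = (t - 1)*(t^3 + t^2 - 14*t - 24) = (t - 4)*(t - 1)*(t^2 + 5*t + 6) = (t - 4)*(t - 1)*(t + 2)*(t + 3)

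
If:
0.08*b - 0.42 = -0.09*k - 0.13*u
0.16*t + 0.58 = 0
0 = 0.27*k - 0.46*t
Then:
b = 12.1979166666667 - 1.625*u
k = -6.18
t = -3.62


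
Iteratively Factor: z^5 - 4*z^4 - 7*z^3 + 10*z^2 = (z)*(z^4 - 4*z^3 - 7*z^2 + 10*z) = z*(z - 5)*(z^3 + z^2 - 2*z) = z^2*(z - 5)*(z^2 + z - 2) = z^2*(z - 5)*(z - 1)*(z + 2)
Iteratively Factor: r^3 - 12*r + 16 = (r - 2)*(r^2 + 2*r - 8) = (r - 2)*(r + 4)*(r - 2)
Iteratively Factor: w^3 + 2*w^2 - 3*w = (w - 1)*(w^2 + 3*w) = (w - 1)*(w + 3)*(w)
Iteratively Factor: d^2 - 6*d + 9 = (d - 3)*(d - 3)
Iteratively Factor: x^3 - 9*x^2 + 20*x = (x - 4)*(x^2 - 5*x) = (x - 5)*(x - 4)*(x)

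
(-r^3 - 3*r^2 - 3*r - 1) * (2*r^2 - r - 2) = -2*r^5 - 5*r^4 - r^3 + 7*r^2 + 7*r + 2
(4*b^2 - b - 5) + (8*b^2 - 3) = 12*b^2 - b - 8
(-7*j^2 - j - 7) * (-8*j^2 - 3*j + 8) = 56*j^4 + 29*j^3 + 3*j^2 + 13*j - 56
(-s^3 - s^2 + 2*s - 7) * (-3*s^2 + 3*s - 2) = 3*s^5 - 7*s^3 + 29*s^2 - 25*s + 14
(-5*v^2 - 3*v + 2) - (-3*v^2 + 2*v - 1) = -2*v^2 - 5*v + 3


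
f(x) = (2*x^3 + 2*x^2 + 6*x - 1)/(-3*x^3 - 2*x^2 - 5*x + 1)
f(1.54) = -0.91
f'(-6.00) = 0.00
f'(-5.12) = -0.01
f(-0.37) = -1.12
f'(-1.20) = -0.28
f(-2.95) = -0.70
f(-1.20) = -0.94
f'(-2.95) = -0.05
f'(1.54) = 0.14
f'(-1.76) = -0.18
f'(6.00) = 0.01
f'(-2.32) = -0.09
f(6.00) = -0.72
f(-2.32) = -0.74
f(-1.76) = -0.82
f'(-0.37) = 0.01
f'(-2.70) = -0.06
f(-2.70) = -0.71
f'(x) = (6*x^2 + 4*x + 6)/(-3*x^3 - 2*x^2 - 5*x + 1) + (9*x^2 + 4*x + 5)*(2*x^3 + 2*x^2 + 6*x - 1)/(-3*x^3 - 2*x^2 - 5*x + 1)^2 = (2*x^4 + 16*x^3 - x^2 + 1)/(9*x^6 + 12*x^5 + 34*x^4 + 14*x^3 + 21*x^2 - 10*x + 1)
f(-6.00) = -0.65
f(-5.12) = -0.66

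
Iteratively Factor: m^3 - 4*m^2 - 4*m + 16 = (m - 2)*(m^2 - 2*m - 8) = (m - 2)*(m + 2)*(m - 4)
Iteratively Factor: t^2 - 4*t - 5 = (t - 5)*(t + 1)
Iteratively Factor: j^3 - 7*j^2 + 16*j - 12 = (j - 2)*(j^2 - 5*j + 6) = (j - 2)^2*(j - 3)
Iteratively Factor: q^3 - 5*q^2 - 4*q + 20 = (q - 2)*(q^2 - 3*q - 10) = (q - 5)*(q - 2)*(q + 2)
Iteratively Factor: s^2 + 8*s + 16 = (s + 4)*(s + 4)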